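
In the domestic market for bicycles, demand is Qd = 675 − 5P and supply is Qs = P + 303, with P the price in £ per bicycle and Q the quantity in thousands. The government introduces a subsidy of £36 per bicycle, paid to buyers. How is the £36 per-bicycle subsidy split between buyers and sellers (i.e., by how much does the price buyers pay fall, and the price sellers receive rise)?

Buyers gain £6 per bicycle; sellers gain £30 per bicycle.

Without the subsidy, 675 − 5P = P + 303 gives 6P = 372, so P* = £62 and Q* = 365.
With a per-unit subsidy paid to buyers, each effectively pays P − 36, so demand becomes Qd = 675 − 5(P − 36).
New equilibrium: buyers pay £56, sellers receive £92, Q = 395. (Wedge: Pb − Ps = −36.)
Gain to buyers: £6; to sellers: £30. (They sum to £36.)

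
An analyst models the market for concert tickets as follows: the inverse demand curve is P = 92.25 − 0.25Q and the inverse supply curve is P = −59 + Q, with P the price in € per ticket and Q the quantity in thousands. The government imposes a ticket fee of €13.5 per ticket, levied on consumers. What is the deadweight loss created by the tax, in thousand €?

Rewrite in direct form: Qd = 369 − 4P and Qs = P + 59.
Without the tax, 369 − 4P = P + 59 gives 5P = 310, so P* = €62 and Q* = 121.
With the tax collected from consumers, demand (in seller-price terms) shifts: Qd = 369 − 4(P + 13.5).
Solving gives Q = 110.2 with consumers paying €64.7 and suppliers receiving €51.2 (the €13.5 wedge).
Quantity falls by |ΔQ| = |121 − 110.2| = 10.8.
DWL = ½ · t · |ΔQ| = ½ · 13.5 · 10.8 = €72.9.

Deadweight loss = €72.9 thousand.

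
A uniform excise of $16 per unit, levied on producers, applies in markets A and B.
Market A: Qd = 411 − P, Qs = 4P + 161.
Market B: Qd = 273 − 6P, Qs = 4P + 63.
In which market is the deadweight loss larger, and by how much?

Market A: pre-tax P* = $50, Q* = 361; post-tax Q = 348.2; deadweight loss = $102.4.
Market B: pre-tax P* = $21, Q* = 147; post-tax Q = 108.6; deadweight loss = $307.2.
Difference: $102.4 vs $307.2 → market B is larger by $204.8.

Market B, by $204.8.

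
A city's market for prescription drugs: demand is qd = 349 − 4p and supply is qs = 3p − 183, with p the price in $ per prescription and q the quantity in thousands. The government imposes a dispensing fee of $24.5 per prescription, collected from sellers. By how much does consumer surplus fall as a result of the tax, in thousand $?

Before the tax: set 349 − 4p = 3p − 183 → p* = $76, q* = 45.
With the tax collected from sellers, supply shifts: qs = 3(p − 24.5) − 183.
New equilibrium: consumers pay $86.5, sellers receive $62, q = 3. (Wedge: pb − ps = 24.5.)
ΔCS is the trapezoid between Q = 3 and Q = 45 of height $10.5: ½ · (45 + 3) · 10.5 = $252.

Consumer surplus falls by $252 thousand.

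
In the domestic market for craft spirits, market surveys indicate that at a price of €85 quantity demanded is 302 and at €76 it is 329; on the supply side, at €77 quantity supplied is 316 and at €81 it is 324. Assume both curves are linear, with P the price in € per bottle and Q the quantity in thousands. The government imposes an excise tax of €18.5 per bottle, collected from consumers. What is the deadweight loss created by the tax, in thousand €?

Deadweight loss = €205.35 thousand.

Demand slope: (329 − 302)/(76 − 85) = -3, so Qd = 557 − 3P.
Supply slope: (324 − 316)/(81 − 77) = 2, so Qs = 2P + 162.
Without the tax, 557 − 3P = 2P + 162 gives 5P = 395, so P* = €79 and Q* = 320.
With the tax collected from consumers, demand (in seller-price terms) shifts: Qd = 557 − 3(P + 18.5).
New equilibrium: consumers pay €86.4, suppliers receive €67.9, Q = 297.8. (Wedge: Pb − Ps = 18.5.)
Quantity falls by |ΔQ| = |320 − 297.8| = 22.2.
DWL = ½ · t · |ΔQ| = ½ · 18.5 · 22.2 = €205.35.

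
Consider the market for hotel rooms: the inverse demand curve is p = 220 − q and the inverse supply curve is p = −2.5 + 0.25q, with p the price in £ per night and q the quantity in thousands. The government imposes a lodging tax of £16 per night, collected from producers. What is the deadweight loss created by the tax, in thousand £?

Inverting to q(p) form: qd = 220 − p; qs = 4p + 10.
Without the tax, 220 − p = 4p + 10 gives 5p = 210, so p* = £42 and q* = 178.
With the tax collected from producers, supply shifts: qs = 4(p − 16) + 10.
Solving gives q = 165.2 with buyers paying £54.8 and producers receiving £38.8 (the £16 wedge).
Quantity falls by |ΔQ| = |178 − 165.2| = 12.8.
DWL = ½ · t · |ΔQ| = ½ · 16 · 12.8 = £102.4.

Deadweight loss = £102.4 thousand.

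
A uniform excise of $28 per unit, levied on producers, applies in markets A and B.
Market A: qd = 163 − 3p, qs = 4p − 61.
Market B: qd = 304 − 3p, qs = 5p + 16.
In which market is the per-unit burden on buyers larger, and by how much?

Market B, by $1.5.

Market A: pre-tax p* = $32, q* = 67; post-tax q = 19; per-unit burden on buyers = $16.
Market B: pre-tax p* = $36, q* = 196; post-tax q = 143.5; per-unit burden on buyers = $17.5.
Difference: $16 vs $17.5 → market B is larger by $1.5.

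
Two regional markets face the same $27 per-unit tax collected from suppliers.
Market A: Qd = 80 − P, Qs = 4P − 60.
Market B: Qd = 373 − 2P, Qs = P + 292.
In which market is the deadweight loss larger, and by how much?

Market A: pre-tax P* = $28, Q* = 52; post-tax Q = 30.4; deadweight loss = $291.6.
Market B: pre-tax P* = $27, Q* = 319; post-tax Q = 301; deadweight loss = $243.
Difference: $291.6 vs $243 → market A is larger by $48.6.

Market A, by $48.6.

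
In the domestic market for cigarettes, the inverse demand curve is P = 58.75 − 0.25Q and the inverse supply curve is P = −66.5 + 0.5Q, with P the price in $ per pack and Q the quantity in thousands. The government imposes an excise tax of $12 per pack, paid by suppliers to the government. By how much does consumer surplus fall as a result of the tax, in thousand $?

Inverting to Q(P) form: Qd = 235 − 4P; Qs = 2P + 133.
Without the tax, 235 − 4P = 2P + 133 gives 6P = 102, so P* = $17 and Q* = 167.
With the tax collected from suppliers, supply shifts: Qs = 2(P − 12) + 133.
Solving gives Q = 151 with buyers paying $21 and suppliers receiving $9 (the $12 wedge).
ΔCS is the trapezoid between Q = 151 and Q = 167 of height $4: ½ · (167 + 151) · 4 = $636.

Consumer surplus falls by $636 thousand.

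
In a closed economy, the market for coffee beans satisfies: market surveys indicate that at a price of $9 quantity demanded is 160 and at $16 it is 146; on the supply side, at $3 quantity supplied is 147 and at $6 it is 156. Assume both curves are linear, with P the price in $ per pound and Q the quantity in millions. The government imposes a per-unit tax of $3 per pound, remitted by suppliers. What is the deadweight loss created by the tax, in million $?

Demand slope: (146 − 160)/(16 − 9) = -2, so Qd = 178 − 2P.
Supply slope: (156 − 147)/(6 − 3) = 3, so Qs = 3P + 138.
Before the tax: set 178 − 2P = 3P + 138 → P* = $8, Q* = 162.
With the tax collected from suppliers, supply shifts: Qs = 3(P − 3) + 138.
Solving gives Q = 158.4 with consumers paying $9.8 and suppliers receiving $6.8 (the $3 wedge).
Quantity falls by |ΔQ| = |162 − 158.4| = 3.6.
DWL = ½ · t · |ΔQ| = ½ · 3 · 3.6 = $5.4.

Deadweight loss = $5.4 million.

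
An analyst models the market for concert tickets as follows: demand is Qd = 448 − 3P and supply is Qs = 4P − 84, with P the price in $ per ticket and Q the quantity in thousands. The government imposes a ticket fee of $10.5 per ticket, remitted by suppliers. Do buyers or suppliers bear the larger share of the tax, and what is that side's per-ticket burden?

Without the tax, 448 − 3P = 4P − 84 gives 7P = 532, so P* = $76 and Q* = 220.
With the tax collected from suppliers, supply shifts: Qs = 4(P − 10.5) − 84.
Solving gives Q = 202 with buyers paying $82 and suppliers receiving $71.5 (the $10.5 wedge).
Per-ticket burden: buyers $6, suppliers $4.5.
Buyers take the larger share because demand is less price-elastic here (demand slope 3 vs supply slope 4).
The less price-elastic side of the market bears the larger share of a per-unit tax.

Buyers bear the larger share: $6 per ticket.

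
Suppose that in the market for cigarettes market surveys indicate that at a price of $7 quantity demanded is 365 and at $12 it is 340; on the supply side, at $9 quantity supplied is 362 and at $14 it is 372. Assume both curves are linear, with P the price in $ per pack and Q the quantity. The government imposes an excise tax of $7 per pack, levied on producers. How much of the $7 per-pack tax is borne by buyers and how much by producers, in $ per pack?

Demand slope: (340 − 365)/(12 − 7) = -5, so Qd = 400 − 5P.
Supply slope: (372 − 362)/(14 − 9) = 2, so Qs = 2P + 344.
Without the tax, 400 − 5P = 2P + 344 gives 7P = 56, so P* = $8 and Q* = 360.
With the tax collected from producers, supply shifts: Qs = 2(P − 7) + 344.
New equilibrium: buyers pay $10, producers receive $3, Q = 350. (Wedge: Pb − Ps = 7.)
Burden on buyers: $2; on producers: $5. (They sum to $7.)

Buyers bear $2 per pack; producers bear $5 per pack.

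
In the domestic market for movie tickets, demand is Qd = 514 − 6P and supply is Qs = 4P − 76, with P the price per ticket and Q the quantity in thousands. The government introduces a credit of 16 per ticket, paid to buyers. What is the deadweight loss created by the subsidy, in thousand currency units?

Without the subsidy, 514 − 6P = 4P − 76 gives 10P = 590, so P* = 59 and Q* = 160.
With a per-unit subsidy paid to buyers, each effectively pays P − 16, so demand becomes Qd = 514 − 6(P − 16).
New equilibrium: buyers pay 52.6, producers receive 68.6, Q = 198.4. (Wedge: Pb − Ps = −16.)
Quantity rises by |ΔQ| = |160 − 198.4| = 38.4.
DWL = ½ · t · |ΔQ| = ½ · 16 · 38.4 = 307.2.

Deadweight loss = 307.2 thousand.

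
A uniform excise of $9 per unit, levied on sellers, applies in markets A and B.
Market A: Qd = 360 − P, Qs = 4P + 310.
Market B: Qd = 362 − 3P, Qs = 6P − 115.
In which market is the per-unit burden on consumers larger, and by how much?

Market A, by $1.2.

Market A: pre-tax P* = $10, Q* = 350; post-tax Q = 342.8; per-unit burden on consumers = $7.2.
Market B: pre-tax P* = $53, Q* = 203; post-tax Q = 185; per-unit burden on consumers = $6.
Difference: $7.2 vs $6 → market A is larger by $1.2.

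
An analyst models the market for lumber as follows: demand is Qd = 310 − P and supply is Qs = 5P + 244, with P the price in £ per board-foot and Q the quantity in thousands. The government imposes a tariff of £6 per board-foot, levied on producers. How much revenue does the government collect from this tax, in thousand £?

Tax revenue = £1764 thousand.

Before the tax: set 310 − P = 5P + 244 → P* = £11, Q* = 299.
With the tax collected from producers, supply shifts: Qs = 5(P − 6) + 244.
New equilibrium: consumers pay £16, producers receive £10, Q = 294. (Wedge: Pb − Ps = 6.)
Revenue = t · Q = 6 · 294 = £1764.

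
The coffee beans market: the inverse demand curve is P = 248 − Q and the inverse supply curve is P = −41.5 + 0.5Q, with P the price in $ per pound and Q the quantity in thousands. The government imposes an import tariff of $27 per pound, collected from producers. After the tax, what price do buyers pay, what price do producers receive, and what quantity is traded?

Rewrite in direct form: Qd = 248 − P and Qs = 2P + 83.
Before the tax: set 248 − P = 2P + 83 → P* = $55, Q* = 193.
With the tax collected from producers, supply shifts: Qs = 2(P − 27) + 83.
New equilibrium: buyers pay $73, producers receive $46, Q = 175. (Wedge: Pb − Ps = 27.)
The less price-elastic side of the market bears the larger share of a per-unit tax.

Buyers pay $73; producers receive $46; quantity = 175.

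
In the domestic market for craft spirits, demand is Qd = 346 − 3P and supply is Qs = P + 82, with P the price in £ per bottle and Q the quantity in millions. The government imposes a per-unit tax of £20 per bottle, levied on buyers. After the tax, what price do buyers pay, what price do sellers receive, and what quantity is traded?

Buyers pay £71; sellers receive £51; quantity = 133.

Before the tax: set 346 − 3P = P + 82 → P* = £66, Q* = 148.
With the tax collected from buyers, demand (in seller-price terms) shifts: Qd = 346 − 3(P + 20).
New equilibrium: buyers pay £71, sellers receive £51, Q = 133. (Wedge: Pb − Ps = 20.)
The less price-elastic side of the market bears the larger share of a per-unit tax.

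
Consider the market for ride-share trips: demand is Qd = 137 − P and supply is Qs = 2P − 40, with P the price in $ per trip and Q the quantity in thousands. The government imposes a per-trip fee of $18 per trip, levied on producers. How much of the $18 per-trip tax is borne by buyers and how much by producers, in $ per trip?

Before the tax: set 137 − P = 2P − 40 → P* = $59, Q* = 78.
With the tax collected from producers, supply shifts: Qs = 2(P − 18) − 40.
New equilibrium: buyers pay $71, producers receive $53, Q = 66. (Wedge: Pb − Ps = 18.)
Burden on buyers: $12; on producers: $6. (They sum to $18.)
The less price-elastic side of the market bears the larger share of a per-unit tax.

Buyers bear $12 per trip; producers bear $6 per trip.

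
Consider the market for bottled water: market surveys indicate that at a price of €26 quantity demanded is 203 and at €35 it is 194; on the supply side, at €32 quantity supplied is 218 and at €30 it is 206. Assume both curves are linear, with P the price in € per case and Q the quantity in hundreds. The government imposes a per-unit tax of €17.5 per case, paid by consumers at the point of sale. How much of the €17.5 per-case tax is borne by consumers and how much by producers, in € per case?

Demand slope: (194 − 203)/(35 − 26) = -1, so Qd = 229 − P.
Supply slope: (206 − 218)/(30 − 32) = 6, so Qs = 6P + 26.
Before the tax: set 229 − P = 6P + 26 → P* = €29, Q* = 200.
With the tax collected from consumers, demand (in seller-price terms) shifts: Qd = 229 − (P + 17.5).
Solving gives Q = 185 with consumers paying €44 and producers receiving €26.5 (the €17.5 wedge).
Burden on consumers: €15; on producers: €2.5. (They sum to €17.5.)
The less price-elastic side of the market bears the larger share of a per-unit tax.

Consumers bear €15 per case; producers bear €2.5 per case.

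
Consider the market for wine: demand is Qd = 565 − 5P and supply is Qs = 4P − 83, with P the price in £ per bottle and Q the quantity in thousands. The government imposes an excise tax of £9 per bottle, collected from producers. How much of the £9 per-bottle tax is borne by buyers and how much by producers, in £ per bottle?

Buyers bear £4 per bottle; producers bear £5 per bottle.

Without the tax, 565 − 5P = 4P − 83 gives 9P = 648, so P* = £72 and Q* = 205.
With the tax collected from producers, supply shifts: Qs = 4(P − 9) − 83.
New equilibrium: buyers pay £76, producers receive £67, Q = 185. (Wedge: Pb − Ps = 9.)
Burden on buyers: £4; on producers: £5. (They sum to £9.)
The less price-elastic side of the market bears the larger share of a per-unit tax.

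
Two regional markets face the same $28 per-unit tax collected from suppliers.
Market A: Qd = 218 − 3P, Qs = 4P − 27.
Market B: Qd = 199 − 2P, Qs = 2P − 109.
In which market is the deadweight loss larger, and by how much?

Market A, by $280.

Market A: pre-tax P* = $35, Q* = 113; post-tax Q = 65; deadweight loss = $672.
Market B: pre-tax P* = $77, Q* = 45; post-tax Q = 17; deadweight loss = $392.
Difference: $672 vs $392 → market A is larger by $280.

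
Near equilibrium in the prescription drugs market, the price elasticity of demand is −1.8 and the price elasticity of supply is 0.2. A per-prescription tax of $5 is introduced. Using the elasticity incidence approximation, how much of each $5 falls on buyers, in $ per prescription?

Buyers bear ≈ $0.5 per prescription.

Incidence ratio: buyers' share ≈ εs / (εs + |εd|) = 0.2 / (0.2 + 1.8) = 0.1.
So buyers bear ≈ 0.1 × $5 = $0.5; sellers bear $4.5.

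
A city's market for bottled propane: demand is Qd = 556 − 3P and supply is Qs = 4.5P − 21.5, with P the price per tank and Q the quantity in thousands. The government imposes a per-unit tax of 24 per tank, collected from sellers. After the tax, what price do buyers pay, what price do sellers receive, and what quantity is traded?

Before the tax: set 556 − 3P = 4.5P − 21.5 → P* = 77, Q* = 325.
With the tax collected from sellers, supply shifts: Qs = 4.5(P − 24) − 21.5.
New equilibrium: buyers pay 91.4, sellers receive 67.4, Q = 281.8. (Wedge: Pb − Ps = 24.)

Buyers pay 91.4; sellers receive 67.4; quantity = 281.8.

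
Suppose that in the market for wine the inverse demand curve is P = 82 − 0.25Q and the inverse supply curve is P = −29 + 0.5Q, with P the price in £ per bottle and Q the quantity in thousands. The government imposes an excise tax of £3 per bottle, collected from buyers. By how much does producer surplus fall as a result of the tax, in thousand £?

Inverting to Q(P) form: Qd = 328 − 4P; Qs = 2P + 58.
Without the tax, 328 − 4P = 2P + 58 gives 6P = 270, so P* = £45 and Q* = 148.
With the tax collected from buyers, demand (in seller-price terms) shifts: Qd = 328 − 4(P + 3).
New equilibrium: buyers pay £46, suppliers receive £43, Q = 144. (Wedge: Pb − Ps = 3.)
ΔPS is the trapezoid between Q = 144 and Q = 148 of height £2: ½ · (148 + 144) · 2 = £292.

Producer surplus falls by £292 thousand.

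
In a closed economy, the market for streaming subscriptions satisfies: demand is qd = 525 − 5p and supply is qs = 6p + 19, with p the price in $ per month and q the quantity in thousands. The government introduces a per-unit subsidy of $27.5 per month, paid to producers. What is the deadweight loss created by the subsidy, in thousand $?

Deadweight loss = $1031.25 thousand.

Before the subsidy: set 525 − 5p = 6p + 19 → p* = $46, q* = 295.
With a per-unit subsidy paid to producers, each receives p + 27.5 per unit sold, so supply becomes qs = 6(p + 27.5) + 19.
New equilibrium: buyers pay $31, producers receive $58.5, q = 370. (Wedge: pb − ps = −27.5.)
Quantity rises by |ΔQ| = |295 − 370| = 75.
DWL = ½ · t · |ΔQ| = ½ · 27.5 · 75 = $1031.25.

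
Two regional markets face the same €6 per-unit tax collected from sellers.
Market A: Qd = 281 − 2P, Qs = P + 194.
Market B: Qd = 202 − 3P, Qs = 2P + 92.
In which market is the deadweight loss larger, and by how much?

Market B, by €9.6.

Market A: pre-tax P* = €29, Q* = 223; post-tax Q = 219; deadweight loss = €12.
Market B: pre-tax P* = €22, Q* = 136; post-tax Q = 128.8; deadweight loss = €21.6.
Difference: €12 vs €21.6 → market B is larger by €9.6.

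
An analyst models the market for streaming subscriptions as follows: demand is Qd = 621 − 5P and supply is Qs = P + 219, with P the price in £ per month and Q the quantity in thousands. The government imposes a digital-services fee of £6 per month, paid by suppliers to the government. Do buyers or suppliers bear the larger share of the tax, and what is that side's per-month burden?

Without the tax, 621 − 5P = P + 219 gives 6P = 402, so P* = £67 and Q* = 286.
With the tax collected from suppliers, supply shifts: Qs = (P − 6) + 219.
Solving gives Q = 281 with buyers paying £68 and suppliers receiving £62 (the £6 wedge).
Per-month burden: buyers £1, suppliers £5.
Suppliers take the larger share because supply is less price-elastic here (demand slope 5 vs supply slope 1).
The less price-elastic side of the market bears the larger share of a per-unit tax.

Suppliers bear the larger share: £5 per month.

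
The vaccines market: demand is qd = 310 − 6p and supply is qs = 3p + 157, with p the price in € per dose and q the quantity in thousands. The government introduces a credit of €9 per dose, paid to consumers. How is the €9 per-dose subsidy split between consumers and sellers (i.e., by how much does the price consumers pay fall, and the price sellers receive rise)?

Consumers gain €3 per dose; sellers gain €6 per dose.

Without the subsidy, 310 − 6p = 3p + 157 gives 9p = 153, so p* = €17 and q* = 208.
With a per-unit subsidy paid to consumers, each effectively pays p − 9, so demand becomes qd = 310 − 6(p − 9).
New equilibrium: consumers pay €14, sellers receive €23, q = 226. (Wedge: pb − ps = −9.)
Gain to consumers: €3; to sellers: €6. (They sum to €9.)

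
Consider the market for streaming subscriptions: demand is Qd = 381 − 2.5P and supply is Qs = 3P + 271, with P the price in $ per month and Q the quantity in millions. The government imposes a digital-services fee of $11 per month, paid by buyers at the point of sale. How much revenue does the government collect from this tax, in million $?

Tax revenue = $3476 million.

Without the tax, 381 − 2.5P = 3P + 271 gives 5.5P = 110, so P* = $20 and Q* = 331.
With the tax collected from buyers, demand (in seller-price terms) shifts: Qd = 381 − 2.5(P + 11).
New equilibrium: buyers pay $26, producers receive $15, Q = 316. (Wedge: Pb − Ps = 11.)
Revenue = t · Q = 11 · 316 = $3476.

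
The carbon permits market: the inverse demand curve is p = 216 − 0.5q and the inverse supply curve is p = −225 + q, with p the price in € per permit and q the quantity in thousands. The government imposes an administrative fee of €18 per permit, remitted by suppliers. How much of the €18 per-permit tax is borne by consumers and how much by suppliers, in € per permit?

Consumers bear €6 per permit; suppliers bear €12 per permit.

Rewrite in direct form: qd = 432 − 2p and qs = p + 225.
Without the tax, 432 − 2p = p + 225 gives 3p = 207, so p* = €69 and q* = 294.
With the tax collected from suppliers, supply shifts: qs = (p − 18) + 225.
Solving gives q = 282 with consumers paying €75 and suppliers receiving €57 (the €18 wedge).
Burden on consumers: €6; on suppliers: €12. (They sum to €18.)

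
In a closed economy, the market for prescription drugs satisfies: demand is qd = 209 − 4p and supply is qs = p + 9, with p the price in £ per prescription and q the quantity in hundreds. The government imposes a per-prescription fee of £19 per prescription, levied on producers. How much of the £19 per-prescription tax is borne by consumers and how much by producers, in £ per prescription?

Consumers bear £3.8 per prescription; producers bear £15.2 per prescription.

Without the tax, 209 − 4p = p + 9 gives 5p = 200, so p* = £40 and q* = 49.
With the tax collected from producers, supply shifts: qs = (p − 19) + 9.
Solving gives q = 33.8 with consumers paying £43.8 and producers receiving £24.8 (the £19 wedge).
Burden on consumers: £3.8; on producers: £15.2. (They sum to £19.)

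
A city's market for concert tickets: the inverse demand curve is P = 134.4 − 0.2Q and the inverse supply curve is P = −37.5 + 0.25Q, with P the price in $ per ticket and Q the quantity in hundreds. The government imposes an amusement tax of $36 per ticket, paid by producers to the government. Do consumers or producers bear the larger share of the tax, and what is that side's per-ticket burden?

Producers bear the larger share: $20 per ticket.

Inverting to Q(P) form: Qd = 672 − 5P; Qs = 4P + 150.
Without the tax, 672 − 5P = 4P + 150 gives 9P = 522, so P* = $58 and Q* = 382.
With the tax collected from producers, supply shifts: Qs = 4(P − 36) + 150.
New equilibrium: consumers pay $74, producers receive $38, Q = 302. (Wedge: Pb − Ps = 36.)
Per-ticket burden: consumers $16, producers $20.
Producers take the larger share because supply is less price-elastic here (demand slope 5 vs supply slope 4).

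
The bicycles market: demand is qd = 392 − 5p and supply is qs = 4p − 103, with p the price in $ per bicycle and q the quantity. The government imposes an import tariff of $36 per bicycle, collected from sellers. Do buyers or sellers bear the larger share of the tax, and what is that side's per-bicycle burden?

Sellers bear the larger share: $20 per bicycle.

Before the tax: set 392 − 5p = 4p − 103 → p* = $55, q* = 117.
With the tax collected from sellers, supply shifts: qs = 4(p − 36) − 103.
New equilibrium: buyers pay $71, sellers receive $35, q = 37. (Wedge: pb − ps = 36.)
Per-bicycle burden: buyers $16, sellers $20.
Sellers take the larger share because supply is less price-elastic here (demand slope 5 vs supply slope 4).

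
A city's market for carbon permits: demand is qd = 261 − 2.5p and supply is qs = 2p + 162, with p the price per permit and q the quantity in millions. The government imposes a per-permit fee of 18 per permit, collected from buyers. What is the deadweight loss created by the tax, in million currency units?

Deadweight loss = 180 million.

Without the tax, 261 − 2.5p = 2p + 162 gives 4.5p = 99, so p* = 22 and q* = 206.
With the tax collected from buyers, demand (in seller-price terms) shifts: qd = 261 − 2.5(p + 18).
New equilibrium: buyers pay 30, suppliers receive 12, q = 186. (Wedge: pb − ps = 18.)
Quantity falls by |ΔQ| = |206 − 186| = 20.
DWL = ½ · t · |ΔQ| = ½ · 18 · 20 = 180.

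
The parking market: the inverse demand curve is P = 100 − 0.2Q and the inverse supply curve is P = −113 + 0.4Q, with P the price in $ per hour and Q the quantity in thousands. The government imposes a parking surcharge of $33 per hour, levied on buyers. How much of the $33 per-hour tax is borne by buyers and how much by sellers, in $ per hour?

Inverting to Q(P) form: Qd = 500 − 5P; Qs = 2.5P + 282.5.
Without the tax, 500 − 5P = 2.5P + 282.5 gives 7.5P = 217.5, so P* = $29 and Q* = 355.
With the tax collected from buyers, demand (in seller-price terms) shifts: Qd = 500 − 5(P + 33).
New equilibrium: buyers pay $40, sellers receive $7, Q = 300. (Wedge: Pb − Ps = 33.)
Burden on buyers: $11; on sellers: $22. (They sum to $33.)

Buyers bear $11 per hour; sellers bear $22 per hour.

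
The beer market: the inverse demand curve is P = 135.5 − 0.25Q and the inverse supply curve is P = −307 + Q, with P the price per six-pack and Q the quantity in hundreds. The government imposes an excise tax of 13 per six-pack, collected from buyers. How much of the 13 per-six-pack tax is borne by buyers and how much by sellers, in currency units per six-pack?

Inverting to Q(P) form: Qd = 542 − 4P; Qs = P + 307.
Before the tax: set 542 − 4P = P + 307 → P* = 47, Q* = 354.
With the tax collected from buyers, demand (in seller-price terms) shifts: Qd = 542 − 4(P + 13).
New equilibrium: buyers pay 49.6, sellers receive 36.6, Q = 343.6. (Wedge: Pb − Ps = 13.)
Burden on buyers: 2.6; on sellers: 10.4. (They sum to 13.)
The less price-elastic side of the market bears the larger share of a per-unit tax.

Buyers bear 2.6 per six-pack; sellers bear 10.4 per six-pack.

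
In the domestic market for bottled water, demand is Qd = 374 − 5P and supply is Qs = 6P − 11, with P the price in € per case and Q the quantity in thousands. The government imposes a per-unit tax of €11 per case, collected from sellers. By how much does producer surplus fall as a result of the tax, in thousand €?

Producer surplus falls by €920 thousand.

Before the tax: set 374 − 5P = 6P − 11 → P* = €35, Q* = 199.
With the tax collected from sellers, supply shifts: Qs = 6(P − 11) − 11.
Solving gives Q = 169 with buyers paying €41 and sellers receiving €30 (the €11 wedge).
ΔPS is the trapezoid between Q = 169 and Q = 199 of height €5: ½ · (199 + 169) · 5 = €920.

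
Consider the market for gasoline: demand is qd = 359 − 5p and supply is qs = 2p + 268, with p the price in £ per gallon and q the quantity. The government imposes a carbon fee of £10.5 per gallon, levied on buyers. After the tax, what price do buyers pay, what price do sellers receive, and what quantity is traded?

Buyers pay £16; sellers receive £5.5; quantity = 279.

Before the tax: set 359 − 5p = 2p + 268 → p* = £13, q* = 294.
With the tax collected from buyers, demand (in seller-price terms) shifts: qd = 359 − 5(p + 10.5).
Solving gives q = 279 with buyers paying £16 and sellers receiving £5.5 (the £10.5 wedge).
The less price-elastic side of the market bears the larger share of a per-unit tax.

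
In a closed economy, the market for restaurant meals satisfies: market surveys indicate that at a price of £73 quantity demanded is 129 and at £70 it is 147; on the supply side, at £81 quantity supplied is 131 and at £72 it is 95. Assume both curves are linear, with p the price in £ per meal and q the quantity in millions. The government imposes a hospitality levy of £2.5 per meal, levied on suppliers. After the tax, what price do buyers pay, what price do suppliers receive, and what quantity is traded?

Buyers pay £77; suppliers receive £74.5; quantity = 105.

Demand slope: (147 − 129)/(70 − 73) = -6, so qd = 567 − 6p.
Supply slope: (95 − 131)/(72 − 81) = 4, so qs = 4p − 193.
Before the tax: set 567 − 6p = 4p − 193 → p* = £76, q* = 111.
With the tax collected from suppliers, supply shifts: qs = 4(p − 2.5) − 193.
Solving gives q = 105 with buyers paying £77 and suppliers receiving £74.5 (the £2.5 wedge).
The less price-elastic side of the market bears the larger share of a per-unit tax.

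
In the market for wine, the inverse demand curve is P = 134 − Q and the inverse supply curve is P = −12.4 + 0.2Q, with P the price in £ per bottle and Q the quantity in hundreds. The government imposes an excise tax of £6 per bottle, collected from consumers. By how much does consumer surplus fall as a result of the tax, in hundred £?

Consumer surplus falls by £597.5 hundred.

Rewrite in direct form: Qd = 134 − P and Qs = 5P + 62.
Before the tax: set 134 − P = 5P + 62 → P* = £12, Q* = 122.
With the tax collected from consumers, demand (in seller-price terms) shifts: Qd = 134 − (P + 6).
New equilibrium: consumers pay £17, producers receive £11, Q = 117. (Wedge: Pb − Ps = 6.)
ΔCS is the trapezoid between Q = 117 and Q = 122 of height £5: ½ · (122 + 117) · 5 = £597.5.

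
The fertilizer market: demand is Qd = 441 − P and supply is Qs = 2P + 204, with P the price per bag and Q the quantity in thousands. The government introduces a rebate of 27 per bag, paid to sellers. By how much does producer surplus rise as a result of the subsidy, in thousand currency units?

Without the subsidy, 441 − P = 2P + 204 gives 3P = 237, so P* = 79 and Q* = 362.
With a per-unit subsidy paid to sellers, each receives P + 27 per unit sold, so supply becomes Qs = 2(P + 27) + 204.
Solving gives Q = 380 with consumers paying 61 and sellers receiving 88 (the 27 wedge).
ΔPS is the trapezoid between Q = 380 and Q = 362 of height 9: ½ · (362 + 380) · 9 = 3339.

Producer surplus rises by 3339 thousand.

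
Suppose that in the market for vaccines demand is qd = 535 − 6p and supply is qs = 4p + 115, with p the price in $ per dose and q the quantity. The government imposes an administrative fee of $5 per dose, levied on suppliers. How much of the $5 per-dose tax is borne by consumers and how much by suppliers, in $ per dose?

Consumers bear $2 per dose; suppliers bear $3 per dose.

Without the tax, 535 − 6p = 4p + 115 gives 10p = 420, so p* = $42 and q* = 283.
With the tax collected from suppliers, supply shifts: qs = 4(p − 5) + 115.
Solving gives q = 271 with consumers paying $44 and suppliers receiving $39 (the $5 wedge).
Burden on consumers: $2; on suppliers: $3. (They sum to $5.)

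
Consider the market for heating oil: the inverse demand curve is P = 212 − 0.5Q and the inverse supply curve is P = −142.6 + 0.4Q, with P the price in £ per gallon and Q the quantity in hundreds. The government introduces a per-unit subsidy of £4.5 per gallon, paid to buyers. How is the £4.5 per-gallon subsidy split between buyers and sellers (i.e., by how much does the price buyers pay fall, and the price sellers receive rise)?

Rewrite in direct form: Qd = 424 − 2P and Qs = 2.5P + 356.5.
Without the subsidy, 424 − 2P = 2.5P + 356.5 gives 4.5P = 67.5, so P* = £15 and Q* = 394.
With a per-unit subsidy paid to buyers, each effectively pays P − 4.5, so demand becomes Qd = 424 − 2(P − 4.5).
New equilibrium: buyers pay £12.5, sellers receive £17, Q = 399. (Wedge: Pb − Ps = −4.5.)
Gain to buyers: £2.5; to sellers: £2. (They sum to £4.5.)

Buyers gain £2.5 per gallon; sellers gain £2 per gallon.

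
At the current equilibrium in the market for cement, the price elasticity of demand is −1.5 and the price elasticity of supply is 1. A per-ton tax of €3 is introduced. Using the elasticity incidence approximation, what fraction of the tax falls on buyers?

Buyers' share ≈ 0.4.

Incidence ratio: buyers' share ≈ εs / (εs + |εd|) = 1 / (1 + 1.5) = 0.4.
Supply is the less elastic side, so buyers bear the smaller share.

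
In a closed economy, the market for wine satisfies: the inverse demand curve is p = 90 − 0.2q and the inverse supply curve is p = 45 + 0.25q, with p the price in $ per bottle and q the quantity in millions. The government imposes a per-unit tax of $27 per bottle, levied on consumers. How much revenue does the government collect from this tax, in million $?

Rewrite in direct form: qd = 450 − 5p and qs = 4p − 180.
Before the tax: set 450 − 5p = 4p − 180 → p* = $70, q* = 100.
With the tax collected from consumers, demand (in seller-price terms) shifts: qd = 450 − 5(p + 27).
Solving gives q = 40 with consumers paying $82 and suppliers receiving $55 (the $27 wedge).
Revenue = t · Q = 27 · 40 = $1080.

Tax revenue = $1080 million.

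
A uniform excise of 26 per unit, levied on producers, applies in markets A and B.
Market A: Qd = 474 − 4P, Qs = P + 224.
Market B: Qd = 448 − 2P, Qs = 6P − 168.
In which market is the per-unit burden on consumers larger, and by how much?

Market B, by 14.3.

Market A: pre-tax P* = 50, Q* = 274; post-tax Q = 253.2; per-unit burden on consumers = 5.2.
Market B: pre-tax P* = 77, Q* = 294; post-tax Q = 255; per-unit burden on consumers = 19.5.
Difference: 5.2 vs 19.5 → market B is larger by 14.3.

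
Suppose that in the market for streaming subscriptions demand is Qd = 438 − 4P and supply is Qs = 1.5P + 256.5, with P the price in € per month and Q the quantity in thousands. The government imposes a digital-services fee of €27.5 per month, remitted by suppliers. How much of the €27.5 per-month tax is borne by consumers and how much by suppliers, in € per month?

Without the tax, 438 − 4P = 1.5P + 256.5 gives 5.5P = 181.5, so P* = €33 and Q* = 306.
With the tax collected from suppliers, supply shifts: Qs = 1.5(P − 27.5) + 256.5.
New equilibrium: consumers pay €40.5, suppliers receive €13, Q = 276. (Wedge: Pb − Ps = 27.5.)
Burden on consumers: €7.5; on suppliers: €20. (They sum to €27.5.)
The less price-elastic side of the market bears the larger share of a per-unit tax.

Consumers bear €7.5 per month; suppliers bear €20 per month.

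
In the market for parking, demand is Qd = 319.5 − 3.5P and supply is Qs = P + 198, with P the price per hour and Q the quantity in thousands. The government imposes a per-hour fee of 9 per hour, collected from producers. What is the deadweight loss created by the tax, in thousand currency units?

Deadweight loss = 31.5 thousand.

Without the tax, 319.5 − 3.5P = P + 198 gives 4.5P = 121.5, so P* = 27 and Q* = 225.
With the tax collected from producers, supply shifts: Qs = (P − 9) + 198.
Solving gives Q = 218 with consumers paying 29 and producers receiving 20 (the 9 wedge).
Quantity falls by |ΔQ| = |225 − 218| = 7.
DWL = ½ · t · |ΔQ| = ½ · 9 · 7 = 31.5.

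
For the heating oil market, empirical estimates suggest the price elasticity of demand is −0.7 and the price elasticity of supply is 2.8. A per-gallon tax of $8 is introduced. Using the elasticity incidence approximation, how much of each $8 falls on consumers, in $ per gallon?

Consumers bear ≈ $6.4 per gallon.

Incidence ratio: consumers' share ≈ εs / (εs + |εd|) = 2.8 / (2.8 + 0.7) = 0.8.
So consumers bear ≈ 0.8 × $8 = $6.4; sellers bear $1.6.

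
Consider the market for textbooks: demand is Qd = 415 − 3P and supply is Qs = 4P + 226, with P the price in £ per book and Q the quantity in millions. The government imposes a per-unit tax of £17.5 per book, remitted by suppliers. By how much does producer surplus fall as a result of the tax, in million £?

Before the tax: set 415 − 3P = 4P + 226 → P* = £27, Q* = 334.
With the tax collected from suppliers, supply shifts: Qs = 4(P − 17.5) + 226.
Solving gives Q = 304 with buyers paying £37 and suppliers receiving £19.5 (the £17.5 wedge).
ΔPS is the trapezoid between Q = 304 and Q = 334 of height £7.5: ½ · (334 + 304) · 7.5 = £2392.5.

Producer surplus falls by £2392.5 million.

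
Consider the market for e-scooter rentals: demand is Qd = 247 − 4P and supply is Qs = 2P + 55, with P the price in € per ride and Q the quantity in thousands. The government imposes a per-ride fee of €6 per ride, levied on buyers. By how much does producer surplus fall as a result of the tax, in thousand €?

Producer surplus falls by €460 thousand.

Without the tax, 247 − 4P = 2P + 55 gives 6P = 192, so P* = €32 and Q* = 119.
With the tax collected from buyers, demand (in seller-price terms) shifts: Qd = 247 − 4(P + 6).
New equilibrium: buyers pay €34, producers receive €28, Q = 111. (Wedge: Pb − Ps = 6.)
ΔPS is the trapezoid between Q = 111 and Q = 119 of height €4: ½ · (119 + 111) · 4 = €460.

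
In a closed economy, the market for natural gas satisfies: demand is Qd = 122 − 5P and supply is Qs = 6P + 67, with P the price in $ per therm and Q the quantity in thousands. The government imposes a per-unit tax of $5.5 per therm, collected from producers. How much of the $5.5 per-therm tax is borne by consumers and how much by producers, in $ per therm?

Without the tax, 122 − 5P = 6P + 67 gives 11P = 55, so P* = $5 and Q* = 97.
With the tax collected from producers, supply shifts: Qs = 6(P − 5.5) + 67.
New equilibrium: consumers pay $8, producers receive $2.5, Q = 82. (Wedge: Pb − Ps = 5.5.)
Burden on consumers: $3; on producers: $2.5. (They sum to $5.5.)
The less price-elastic side of the market bears the larger share of a per-unit tax.

Consumers bear $3 per therm; producers bear $2.5 per therm.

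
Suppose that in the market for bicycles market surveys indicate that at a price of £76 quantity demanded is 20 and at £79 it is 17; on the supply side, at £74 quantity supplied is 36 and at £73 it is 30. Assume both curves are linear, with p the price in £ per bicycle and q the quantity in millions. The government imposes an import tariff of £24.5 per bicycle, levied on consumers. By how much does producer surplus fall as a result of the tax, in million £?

Producer surplus falls by £47.25 million.

Demand slope: (17 − 20)/(79 − 76) = -1, so qd = 96 − p.
Supply slope: (30 − 36)/(73 − 74) = 6, so qs = 6p − 408.
Before the tax: set 96 − p = 6p − 408 → p* = £72, q* = 24.
With the tax collected from consumers, demand (in seller-price terms) shifts: qd = 96 − (p + 24.5).
New equilibrium: consumers pay £93, producers receive £68.5, q = 3. (Wedge: pb − ps = 24.5.)
ΔPS is the trapezoid between Q = 3 and Q = 24 of height £3.5: ½ · (24 + 3) · 3.5 = £47.25.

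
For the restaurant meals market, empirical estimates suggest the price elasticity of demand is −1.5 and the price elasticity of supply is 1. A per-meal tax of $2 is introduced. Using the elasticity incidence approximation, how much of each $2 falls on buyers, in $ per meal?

Incidence ratio: buyers' share ≈ εs / (εs + |εd|) = 1 / (1 + 1.5) = 0.4.
So buyers bear ≈ 0.4 × $2 = $0.8; suppliers bear $1.2.

Buyers bear ≈ $0.8 per meal.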